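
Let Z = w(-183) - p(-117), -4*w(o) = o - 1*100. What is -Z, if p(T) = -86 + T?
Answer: -1095/4 ≈ -273.75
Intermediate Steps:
w(o) = 25 - o/4 (w(o) = -(o - 1*100)/4 = -(o - 100)/4 = -(-100 + o)/4 = 25 - o/4)
Z = 1095/4 (Z = (25 - 1/4*(-183)) - (-86 - 117) = (25 + 183/4) - 1*(-203) = 283/4 + 203 = 1095/4 ≈ 273.75)
-Z = -1*1095/4 = -1095/4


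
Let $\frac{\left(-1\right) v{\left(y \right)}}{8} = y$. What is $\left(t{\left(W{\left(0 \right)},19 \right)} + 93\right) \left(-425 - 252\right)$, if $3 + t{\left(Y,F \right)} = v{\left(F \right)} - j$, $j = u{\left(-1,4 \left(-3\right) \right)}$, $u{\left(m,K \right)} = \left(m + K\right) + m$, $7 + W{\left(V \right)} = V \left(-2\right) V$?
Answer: $32496$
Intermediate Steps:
$v{\left(y \right)} = - 8 y$
$W{\left(V \right)} = -7 - 2 V^{2}$ ($W{\left(V \right)} = -7 + V \left(-2\right) V = -7 + - 2 V V = -7 - 2 V^{2}$)
$u{\left(m,K \right)} = K + 2 m$ ($u{\left(m,K \right)} = \left(K + m\right) + m = K + 2 m$)
$j = -14$ ($j = 4 \left(-3\right) + 2 \left(-1\right) = -12 - 2 = -14$)
$t{\left(Y,F \right)} = 11 - 8 F$ ($t{\left(Y,F \right)} = -3 - \left(-14 + 8 F\right) = 11 - 8 F$)
$\left(t{\left(W{\left(0 \right)},19 \right)} + 93\right) \left(-425 - 252\right) = \left(\left(11 - 152\right) + 93\right) \left(-425 - 252\right) = \left(\left(11 - 152\right) + 93\right) \left(-677\right) = \left(-141 + 93\right) \left(-677\right) = \left(-48\right) \left(-677\right) = 32496$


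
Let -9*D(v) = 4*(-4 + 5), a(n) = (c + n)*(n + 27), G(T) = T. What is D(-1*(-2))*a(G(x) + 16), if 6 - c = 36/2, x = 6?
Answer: -1960/9 ≈ -217.78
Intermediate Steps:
c = -12 (c = 6 - 36/2 = 6 - 1*18 = 6 - 18 = -12)
a(n) = (-12 + n)*(27 + n) (a(n) = (-12 + n)*(n + 27) = (-12 + n)*(27 + n))
D(v) = -4/9 (D(v) = -4*(-4 + 5)/9 = -4/9)
D(-1*(-2))*a(G(x) + 16) = -4*(-324 + (6 + 16)² + 15*(6 + 16))/9 = -4*(-324 + 22² + 15*22)/9 = -4*(-324 + 484 + 330)/9 = -4/9*490 = -1960/9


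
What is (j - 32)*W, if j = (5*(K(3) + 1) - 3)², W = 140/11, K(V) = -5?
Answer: 69580/11 ≈ 6325.5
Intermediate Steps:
W = 140/11 (W = 140*(1/11) = 140/11 ≈ 12.727)
j = 529 (j = (5*(-5 + 1) - 3)² = (5*(-4) - 3)² = (-20 - 3)² = (-23)² = 529)
(j - 32)*W = (529 - 32)*(140/11) = 497*(140/11) = 69580/11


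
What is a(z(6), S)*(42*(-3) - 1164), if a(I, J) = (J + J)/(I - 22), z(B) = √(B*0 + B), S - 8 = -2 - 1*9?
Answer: -85140/239 - 3870*√6/239 ≈ -395.90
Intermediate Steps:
S = -3 (S = 8 + (-2 - 1*9) = 8 + (-2 - 9) = 8 - 11 = -3)
z(B) = √B (z(B) = √(0 + B) = √B)
a(I, J) = 2*J/(-22 + I) (a(I, J) = (2*J)/(-22 + I) = 2*J/(-22 + I))
a(z(6), S)*(42*(-3) - 1164) = (2*(-3)/(-22 + √6))*(42*(-3) - 1164) = (-6/(-22 + √6))*(-126 - 1164) = -6/(-22 + √6)*(-1290) = 7740/(-22 + √6)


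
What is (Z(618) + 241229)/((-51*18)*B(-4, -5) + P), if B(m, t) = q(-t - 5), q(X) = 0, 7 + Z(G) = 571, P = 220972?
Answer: 241793/220972 ≈ 1.0942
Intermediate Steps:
Z(G) = 564 (Z(G) = -7 + 571 = 564)
B(m, t) = 0
(Z(618) + 241229)/((-51*18)*B(-4, -5) + P) = (564 + 241229)/(-51*18*0 + 220972) = 241793/(-918*0 + 220972) = 241793/(0 + 220972) = 241793/220972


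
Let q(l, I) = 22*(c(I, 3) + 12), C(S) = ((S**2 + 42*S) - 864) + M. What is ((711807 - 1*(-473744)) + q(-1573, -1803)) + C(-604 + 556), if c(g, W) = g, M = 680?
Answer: 1146253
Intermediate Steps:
C(S) = -184 + S**2 + 42*S (C(S) = ((S**2 + 42*S) - 864) + 680 = (-864 + S**2 + 42*S) + 680 = -184 + S**2 + 42*S)
q(l, I) = 264 + 22*I (q(l, I) = 22*(I + 12) = 22*(12 + I) = 264 + 22*I)
((711807 - 1*(-473744)) + q(-1573, -1803)) + C(-604 + 556) = ((711807 - 1*(-473744)) + (264 + 22*(-1803))) + (-184 + (-604 + 556)**2 + 42*(-604 + 556)) = ((711807 + 473744) + (264 - 39666)) + (-184 + (-48)**2 + 42*(-48)) = (1185551 - 39402) + (-184 + 2304 - 2016) = 1146149 + 104 = 1146253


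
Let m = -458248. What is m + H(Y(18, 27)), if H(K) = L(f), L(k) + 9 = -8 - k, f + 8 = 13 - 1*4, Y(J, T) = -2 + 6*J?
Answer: -458266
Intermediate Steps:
f = 1 (f = -8 + (13 - 1*4) = -8 + (13 - 4) = -8 + 9 = 1)
L(k) = -17 - k (L(k) = -9 + (-8 - k) = -17 - k)
H(K) = -18 (H(K) = -17 - 1*1 = -17 - 1 = -18)
m + H(Y(18, 27)) = -458248 - 18 = -458266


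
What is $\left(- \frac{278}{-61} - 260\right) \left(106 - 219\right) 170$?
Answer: $\frac{299330220}{61} \approx 4.9071 \cdot 10^{6}$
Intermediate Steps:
$\left(- \frac{278}{-61} - 260\right) \left(106 - 219\right) 170 = \left(\left(-278\right) \left(- \frac{1}{61}\right) - 260\right) \left(-113\right) 170 = \left(\frac{278}{61} - 260\right) \left(-113\right) 170 = \left(- \frac{15582}{61}\right) \left(-113\right) 170 = \frac{1760766}{61} \cdot 170 = \frac{299330220}{61}$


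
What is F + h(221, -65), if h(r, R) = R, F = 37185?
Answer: 37120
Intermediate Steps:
F + h(221, -65) = 37185 - 65 = 37120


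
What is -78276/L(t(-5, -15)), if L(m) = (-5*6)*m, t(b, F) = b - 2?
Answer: -13046/35 ≈ -372.74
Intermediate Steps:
t(b, F) = -2 + b
L(m) = -30*m
-78276/L(t(-5, -15)) = -78276*(-1/(30*(-2 - 5))) = -78276/((-30*(-7))) = -78276/210 = -78276*1/210 = -13046/35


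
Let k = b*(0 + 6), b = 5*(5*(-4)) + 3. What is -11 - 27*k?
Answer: 15703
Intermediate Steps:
b = -97 (b = 5*(-20) + 3 = -100 + 3 = -97)
k = -582 (k = -97*(0 + 6) = -97*6 = -582)
-11 - 27*k = -11 - 27*(-582) = -11 + 15714 = 15703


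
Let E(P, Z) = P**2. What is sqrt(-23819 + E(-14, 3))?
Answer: I*sqrt(23623) ≈ 153.7*I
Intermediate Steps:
sqrt(-23819 + E(-14, 3)) = sqrt(-23819 + (-14)**2) = sqrt(-23819 + 196) = sqrt(-23623) = I*sqrt(23623)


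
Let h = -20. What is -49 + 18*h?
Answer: -409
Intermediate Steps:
-49 + 18*h = -49 + 18*(-20) = -49 - 360 = -409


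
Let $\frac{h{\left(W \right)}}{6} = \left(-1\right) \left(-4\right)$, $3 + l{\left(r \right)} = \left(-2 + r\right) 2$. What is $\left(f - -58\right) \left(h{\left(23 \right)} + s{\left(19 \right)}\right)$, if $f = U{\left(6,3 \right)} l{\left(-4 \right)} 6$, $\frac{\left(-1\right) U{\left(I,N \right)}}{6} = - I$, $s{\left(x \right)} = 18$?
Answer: $-133644$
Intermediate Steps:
$l{\left(r \right)} = -7 + 2 r$ ($l{\left(r \right)} = -3 + \left(-2 + r\right) 2 = -3 + \left(-4 + 2 r\right) = -7 + 2 r$)
$U{\left(I,N \right)} = 6 I$ ($U{\left(I,N \right)} = - 6 \left(- I\right) = 6 I$)
$h{\left(W \right)} = 24$ ($h{\left(W \right)} = 6 \left(\left(-1\right) \left(-4\right)\right) = 6 \cdot 4 = 24$)
$f = -3240$ ($f = 6 \cdot 6 \left(-7 + 2 \left(-4\right)\right) 6 = 36 \left(-7 - 8\right) 6 = 36 \left(-15\right) 6 = \left(-540\right) 6 = -3240$)
$\left(f - -58\right) \left(h{\left(23 \right)} + s{\left(19 \right)}\right) = \left(-3240 - -58\right) \left(24 + 18\right) = \left(-3240 + 58\right) 42 = \left(-3182\right) 42 = -133644$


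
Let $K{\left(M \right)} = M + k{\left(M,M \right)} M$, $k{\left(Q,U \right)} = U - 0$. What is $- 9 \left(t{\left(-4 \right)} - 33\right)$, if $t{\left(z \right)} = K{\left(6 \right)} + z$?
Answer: $-45$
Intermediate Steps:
$k{\left(Q,U \right)} = U$ ($k{\left(Q,U \right)} = U + 0 = U$)
$K{\left(M \right)} = M + M^{2}$ ($K{\left(M \right)} = M + M M = M + M^{2}$)
$t{\left(z \right)} = 42 + z$ ($t{\left(z \right)} = 6 \left(1 + 6\right) + z = 6 \cdot 7 + z = 42 + z$)
$- 9 \left(t{\left(-4 \right)} - 33\right) = - 9 \left(\left(42 - 4\right) - 33\right) = - 9 \left(38 - 33\right) = \left(-9\right) 5 = -45$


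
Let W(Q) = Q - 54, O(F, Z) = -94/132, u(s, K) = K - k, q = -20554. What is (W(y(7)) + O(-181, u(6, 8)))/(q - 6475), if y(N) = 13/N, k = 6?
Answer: 24419/12487398 ≈ 0.0019555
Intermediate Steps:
u(s, K) = -6 + K (u(s, K) = K - 1*6 = K - 6 = -6 + K)
O(F, Z) = -47/66 (O(F, Z) = -94*1/132 = -47/66)
W(Q) = -54 + Q
(W(y(7)) + O(-181, u(6, 8)))/(q - 6475) = ((-54 + 13/7) - 47/66)/(-20554 - 6475) = ((-54 + 13*(1/7)) - 47/66)/(-27029) = ((-54 + 13/7) - 47/66)*(-1/27029) = (-365/7 - 47/66)*(-1/27029) = -24419/462*(-1/27029) = 24419/12487398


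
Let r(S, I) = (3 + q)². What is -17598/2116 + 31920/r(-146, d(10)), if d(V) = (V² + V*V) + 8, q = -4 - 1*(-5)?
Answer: 2101911/1058 ≈ 1986.7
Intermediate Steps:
q = 1 (q = -4 + 5 = 1)
d(V) = 8 + 2*V² (d(V) = (V² + V²) + 8 = 2*V² + 8 = 8 + 2*V²)
r(S, I) = 16 (r(S, I) = (3 + 1)² = 4² = 16)
-17598/2116 + 31920/r(-146, d(10)) = -17598/2116 + 31920/16 = -17598*1/2116 + 31920*(1/16) = -8799/1058 + 1995 = 2101911/1058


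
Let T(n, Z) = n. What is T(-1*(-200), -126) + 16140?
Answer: 16340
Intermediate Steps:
T(-1*(-200), -126) + 16140 = -1*(-200) + 16140 = 200 + 16140 = 16340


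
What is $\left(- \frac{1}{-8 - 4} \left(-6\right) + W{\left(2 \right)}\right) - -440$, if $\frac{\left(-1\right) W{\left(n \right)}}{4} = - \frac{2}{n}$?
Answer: $\frac{887}{2} \approx 443.5$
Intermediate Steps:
$W{\left(n \right)} = \frac{8}{n}$ ($W{\left(n \right)} = - 4 \left(- \frac{2}{n}\right) = \frac{8}{n}$)
$\left(- \frac{1}{-8 - 4} \left(-6\right) + W{\left(2 \right)}\right) - -440 = \left(- \frac{1}{-8 - 4} \left(-6\right) + \frac{8}{2}\right) - -440 = \left(- \frac{1}{-12} \left(-6\right) + 8 \cdot \frac{1}{2}\right) + 440 = \left(\left(-1\right) \left(- \frac{1}{12}\right) \left(-6\right) + 4\right) + 440 = \left(\frac{1}{12} \left(-6\right) + 4\right) + 440 = \left(- \frac{1}{2} + 4\right) + 440 = \frac{7}{2} + 440 = \frac{887}{2}$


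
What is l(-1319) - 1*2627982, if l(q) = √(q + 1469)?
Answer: -2627982 + 5*√6 ≈ -2.6280e+6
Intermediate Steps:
l(q) = √(1469 + q)
l(-1319) - 1*2627982 = √(1469 - 1319) - 1*2627982 = √150 - 2627982 = 5*√6 - 2627982 = -2627982 + 5*√6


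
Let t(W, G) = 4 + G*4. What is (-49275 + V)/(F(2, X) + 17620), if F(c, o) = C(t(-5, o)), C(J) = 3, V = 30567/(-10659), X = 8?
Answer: -175084264/62614519 ≈ -2.7962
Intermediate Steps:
V = -10189/3553 (V = 30567*(-1/10659) = -10189/3553 ≈ -2.8677)
t(W, G) = 4 + 4*G
F(c, o) = 3
(-49275 + V)/(F(2, X) + 17620) = (-49275 - 10189/3553)/(3 + 17620) = -175084264/3553/17623 = -175084264/3553*1/17623 = -175084264/62614519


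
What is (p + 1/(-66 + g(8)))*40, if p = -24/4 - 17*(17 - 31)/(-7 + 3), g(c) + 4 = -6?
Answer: -49790/19 ≈ -2620.5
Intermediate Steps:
g(c) = -10 (g(c) = -4 - 6 = -10)
p = -131/2 (p = -24*¼ - 17/((-4/(-14))) = -6 - 17/((-4*(-1/14))) = -6 - 17/2/7 = -6 - 17*7/2 = -6 - 119/2 = -131/2 ≈ -65.500)
(p + 1/(-66 + g(8)))*40 = (-131/2 + 1/(-66 - 10))*40 = (-131/2 + 1/(-76))*40 = (-131/2 - 1/76)*40 = -4979/76*40 = -49790/19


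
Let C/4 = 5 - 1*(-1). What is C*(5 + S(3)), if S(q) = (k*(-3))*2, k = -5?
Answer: 840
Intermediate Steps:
C = 24 (C = 4*(5 - 1*(-1)) = 4*(5 + 1) = 4*6 = 24)
S(q) = 30 (S(q) = -5*(-3)*2 = 15*2 = 30)
C*(5 + S(3)) = 24*(5 + 30) = 24*35 = 840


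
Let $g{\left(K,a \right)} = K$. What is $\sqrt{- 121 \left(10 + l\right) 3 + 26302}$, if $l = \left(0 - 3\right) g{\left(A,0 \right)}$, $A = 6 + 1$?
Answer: $\sqrt{30295} \approx 174.05$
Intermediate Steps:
$A = 7$
$l = -21$ ($l = \left(0 - 3\right) 7 = \left(-3\right) 7 = -21$)
$\sqrt{- 121 \left(10 + l\right) 3 + 26302} = \sqrt{- 121 \left(10 - 21\right) 3 + 26302} = \sqrt{- 121 \left(\left(-11\right) 3\right) + 26302} = \sqrt{\left(-121\right) \left(-33\right) + 26302} = \sqrt{3993 + 26302} = \sqrt{30295}$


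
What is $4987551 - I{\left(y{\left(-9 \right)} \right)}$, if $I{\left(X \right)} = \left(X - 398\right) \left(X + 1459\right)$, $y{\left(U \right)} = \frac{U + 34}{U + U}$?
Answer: $\frac{1804584317}{324} \approx 5.5697 \cdot 10^{6}$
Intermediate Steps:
$y{\left(U \right)} = \frac{34 + U}{2 U}$
$I{\left(X \right)} = \left(-398 + X\right) \left(1459 + X\right)$
$4987551 - I{\left(y{\left(-9 \right)} \right)} = 4987551 - \left(-580682 + \left(\frac{34 - 9}{2 \left(-9\right)}\right)^{2} + 1061 \frac{34 - 9}{2 \left(-9\right)}\right) = 4987551 - \left(-580682 + \left(\frac{1}{2} \left(- \frac{1}{9}\right) 25\right)^{2} + 1061 \cdot \frac{1}{2} \left(- \frac{1}{9}\right) 25\right) = 4987551 - \left(-580682 + \left(- \frac{25}{18}\right)^{2} + 1061 \left(- \frac{25}{18}\right)\right) = 4987551 - \left(-580682 + \frac{625}{324} - \frac{26525}{18}\right) = 4987551 - - \frac{188617793}{324} = 4987551 + \frac{188617793}{324} = \frac{1804584317}{324}$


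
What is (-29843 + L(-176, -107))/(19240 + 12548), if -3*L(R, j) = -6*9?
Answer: -29825/31788 ≈ -0.93825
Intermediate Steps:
L(R, j) = 18 (L(R, j) = -(-2)*9 = -⅓*(-54) = 18)
(-29843 + L(-176, -107))/(19240 + 12548) = (-29843 + 18)/(19240 + 12548) = -29825/31788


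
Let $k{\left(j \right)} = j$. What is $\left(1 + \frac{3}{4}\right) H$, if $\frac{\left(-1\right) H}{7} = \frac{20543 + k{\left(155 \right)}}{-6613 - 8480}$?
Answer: $\frac{507101}{30186} \approx 16.799$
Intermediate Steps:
$H = \frac{144886}{15093}$ ($H = - 7 \frac{20543 + 155}{-6613 - 8480} = - 7 \frac{20698}{-15093} = - 7 \cdot 20698 \left(- \frac{1}{15093}\right) = \left(-7\right) \left(- \frac{20698}{15093}\right) = \frac{144886}{15093} \approx 9.5995$)
$\left(1 + \frac{3}{4}\right) H = \left(1 + \frac{3}{4}\right) \frac{144886}{15093} = \frac{7}{4} \cdot \frac{144886}{15093} = \frac{507101}{30186}$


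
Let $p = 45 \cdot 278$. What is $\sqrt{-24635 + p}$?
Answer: $5 i \sqrt{485} \approx 110.11 i$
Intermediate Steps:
$p = 12510$
$\sqrt{-24635 + p} = \sqrt{-24635 + 12510} = \sqrt{-12125} = 5 i \sqrt{485}$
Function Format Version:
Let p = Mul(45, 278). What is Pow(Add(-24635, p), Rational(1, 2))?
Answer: Mul(5, I, Pow(485, Rational(1, 2))) ≈ Mul(110.11, I)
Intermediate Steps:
p = 12510
Pow(Add(-24635, p), Rational(1, 2)) = Pow(Add(-24635, 12510), Rational(1, 2)) = Pow(-12125, Rational(1, 2)) = Mul(5, I, Pow(485, Rational(1, 2)))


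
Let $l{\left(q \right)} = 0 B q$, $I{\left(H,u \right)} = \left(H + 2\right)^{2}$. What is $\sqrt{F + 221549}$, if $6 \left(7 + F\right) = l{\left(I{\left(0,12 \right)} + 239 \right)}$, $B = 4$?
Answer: $\sqrt{221542} \approx 470.68$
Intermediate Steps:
$I{\left(H,u \right)} = \left(2 + H\right)^{2}$
$l{\left(q \right)} = 0$ ($l{\left(q \right)} = 0 \cdot 4 q = 0 q = 0$)
$F = -7$ ($F = -7 + \frac{1}{6} \cdot 0 = -7 + 0 = -7$)
$\sqrt{F + 221549} = \sqrt{-7 + 221549} = \sqrt{221542}$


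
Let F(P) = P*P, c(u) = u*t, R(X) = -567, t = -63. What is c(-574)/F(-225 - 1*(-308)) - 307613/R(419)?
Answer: 2139649811/3906063 ≈ 547.78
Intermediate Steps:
c(u) = -63*u (c(u) = u*(-63) = -63*u)
F(P) = P**2
c(-574)/F(-225 - 1*(-308)) - 307613/R(419) = (-63*(-574))/((-225 - 1*(-308))**2) - 307613/(-567) = 36162/((-225 + 308)**2) - 307613*(-1/567) = 36162/(83**2) + 307613/567 = 36162/6889 + 307613/567 = 2139649811/3906063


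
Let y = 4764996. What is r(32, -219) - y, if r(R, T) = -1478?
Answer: -4766474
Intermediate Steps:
r(32, -219) - y = -1478 - 1*4764996 = -1478 - 4764996 = -4766474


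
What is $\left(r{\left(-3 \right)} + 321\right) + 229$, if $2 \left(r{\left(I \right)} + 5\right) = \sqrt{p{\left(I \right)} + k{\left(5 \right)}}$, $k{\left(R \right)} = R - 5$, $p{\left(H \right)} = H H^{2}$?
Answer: $545 + \frac{3 i \sqrt{3}}{2} \approx 545.0 + 2.5981 i$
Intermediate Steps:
$p{\left(H \right)} = H^{3}$
$k{\left(R \right)} = -5 + R$
$r{\left(I \right)} = -5 + \frac{\sqrt{I^{3}}}{2}$ ($r{\left(I \right)} = -5 + \frac{\sqrt{I^{3} + \left(-5 + 5\right)}}{2} = -5 + \frac{\sqrt{I^{3} + 0}}{2} = -5 + \frac{\sqrt{I^{3}}}{2}$)
$\left(r{\left(-3 \right)} + 321\right) + 229 = \left(\left(-5 + \frac{\sqrt{\left(-3\right)^{3}}}{2}\right) + 321\right) + 229 = \left(\left(-5 + \frac{\sqrt{-27}}{2}\right) + 321\right) + 229 = \left(\left(-5 + \frac{3 i \sqrt{3}}{2}\right) + 321\right) + 229 = \left(316 + \frac{3 i \sqrt{3}}{2}\right) + 229 = 545 + \frac{3 i \sqrt{3}}{2}$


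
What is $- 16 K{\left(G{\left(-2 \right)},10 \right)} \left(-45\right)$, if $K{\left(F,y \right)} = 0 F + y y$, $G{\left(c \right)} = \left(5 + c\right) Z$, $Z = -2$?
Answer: $72000$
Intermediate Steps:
$G{\left(c \right)} = -10 - 2 c$ ($G{\left(c \right)} = \left(5 + c\right) \left(-2\right) = -10 - 2 c$)
$K{\left(F,y \right)} = y^{2}$ ($K{\left(F,y \right)} = 0 + y^{2} = y^{2}$)
$- 16 K{\left(G{\left(-2 \right)},10 \right)} \left(-45\right) = - 16 \cdot 10^{2} \left(-45\right) = \left(-16\right) 100 \left(-45\right) = \left(-1600\right) \left(-45\right) = 72000$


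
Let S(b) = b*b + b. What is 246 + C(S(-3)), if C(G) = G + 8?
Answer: 260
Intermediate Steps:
S(b) = b + b**2 (S(b) = b**2 + b = b + b**2)
C(G) = 8 + G
246 + C(S(-3)) = 246 + (8 - 3*(1 - 3)) = 246 + (8 - 3*(-2)) = 246 + (8 + 6) = 246 + 14 = 260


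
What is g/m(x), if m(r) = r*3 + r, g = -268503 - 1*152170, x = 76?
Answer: -420673/304 ≈ -1383.8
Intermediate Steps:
g = -420673 (g = -268503 - 152170 = -420673)
m(r) = 4*r (m(r) = 3*r + r = 4*r)
g/m(x) = -420673/(4*76) = -420673/304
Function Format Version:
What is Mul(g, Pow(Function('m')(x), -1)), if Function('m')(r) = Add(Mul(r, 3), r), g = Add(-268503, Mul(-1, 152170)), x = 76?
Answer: Rational(-420673, 304) ≈ -1383.8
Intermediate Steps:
g = -420673 (g = Add(-268503, -152170) = -420673)
Function('m')(r) = Mul(4, r) (Function('m')(r) = Add(Mul(3, r), r) = Mul(4, r))
Mul(g, Pow(Function('m')(x), -1)) = Mul(-420673, Pow(Mul(4, 76), -1)) = Mul(-420673, Pow(304, -1)) = Mul(-420673, Rational(1, 304)) = Rational(-420673, 304)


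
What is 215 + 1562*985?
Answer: 1538785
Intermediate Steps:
215 + 1562*985 = 215 + 1538570 = 1538785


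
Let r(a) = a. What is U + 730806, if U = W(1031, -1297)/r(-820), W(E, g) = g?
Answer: 599262217/820 ≈ 7.3081e+5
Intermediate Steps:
U = 1297/820 (U = -1297/(-820) = -1297*(-1/820) = 1297/820 ≈ 1.5817)
U + 730806 = 1297/820 + 730806 = 599262217/820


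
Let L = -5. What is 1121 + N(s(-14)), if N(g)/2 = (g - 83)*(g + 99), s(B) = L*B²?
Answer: 1874127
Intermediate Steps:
s(B) = -5*B²
N(g) = 2*(-83 + g)*(99 + g) (N(g) = 2*((g - 83)*(g + 99)) = 2*((-83 + g)*(99 + g)) = 2*(-83 + g)*(99 + g))
1121 + N(s(-14)) = 1121 + (-16434 + 2*(-5*(-14)²)² + 32*(-5*(-14)²)) = 1121 + (-16434 + 2*(-5*196)² + 32*(-5*196)) = 1121 + (-16434 + 2*(-980)² + 32*(-980)) = 1121 + (-16434 + 2*960400 - 31360) = 1121 + (-16434 + 1920800 - 31360) = 1121 + 1873006 = 1874127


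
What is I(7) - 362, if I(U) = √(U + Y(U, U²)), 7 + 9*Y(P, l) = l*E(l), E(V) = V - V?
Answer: -362 + 2*√14/3 ≈ -359.51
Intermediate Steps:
E(V) = 0
Y(P, l) = -7/9 (Y(P, l) = -7/9 + (l*0)/9 = -7/9 + (⅑)*0 = -7/9 + 0 = -7/9)
I(U) = √(-7/9 + U) (I(U) = √(U - 7/9) = √(-7/9 + U))
I(7) - 362 = √(-7 + 9*7)/3 - 362 = √(-7 + 63)/3 - 362 = √56/3 - 362 = (2*√14)/3 - 362 = 2*√14/3 - 362 = -362 + 2*√14/3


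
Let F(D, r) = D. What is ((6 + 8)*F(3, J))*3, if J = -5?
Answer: 126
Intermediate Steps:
((6 + 8)*F(3, J))*3 = ((6 + 8)*3)*3 = (14*3)*3 = 42*3 = 126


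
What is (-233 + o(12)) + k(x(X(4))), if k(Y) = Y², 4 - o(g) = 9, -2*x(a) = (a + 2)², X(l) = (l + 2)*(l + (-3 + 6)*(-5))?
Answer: 4194066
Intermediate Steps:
X(l) = (-15 + l)*(2 + l) (X(l) = (2 + l)*(l + 3*(-5)) = (2 + l)*(l - 15) = (2 + l)*(-15 + l) = (-15 + l)*(2 + l))
x(a) = -(2 + a)²/2 (x(a) = -(a + 2)²/2 = -(2 + a)²/2)
o(g) = -5 (o(g) = 4 - 1*9 = 4 - 9 = -5)
(-233 + o(12)) + k(x(X(4))) = (-233 - 5) + (-(2 + (-30 + 4² - 13*4))²/2)² = -238 + (-(2 + (-30 + 16 - 52))²/2)² = -238 + (-(2 - 66)²/2)² = -238 + (-½*(-64)²)² = -238 + (-½*4096)² = -238 + (-2048)² = -238 + 4194304 = 4194066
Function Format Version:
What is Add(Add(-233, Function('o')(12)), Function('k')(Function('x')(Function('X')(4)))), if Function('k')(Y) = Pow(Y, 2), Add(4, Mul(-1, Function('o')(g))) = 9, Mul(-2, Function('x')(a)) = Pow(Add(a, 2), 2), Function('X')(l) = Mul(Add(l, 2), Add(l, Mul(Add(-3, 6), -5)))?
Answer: 4194066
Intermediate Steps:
Function('X')(l) = Mul(Add(-15, l), Add(2, l)) (Function('X')(l) = Mul(Add(2, l), Add(l, Mul(3, -5))) = Mul(Add(2, l), Add(l, -15)) = Mul(Add(2, l), Add(-15, l)) = Mul(Add(-15, l), Add(2, l)))
Function('x')(a) = Mul(Rational(-1, 2), Pow(Add(2, a), 2)) (Function('x')(a) = Mul(Rational(-1, 2), Pow(Add(a, 2), 2)) = Mul(Rational(-1, 2), Pow(Add(2, a), 2)))
Function('o')(g) = -5 (Function('o')(g) = Add(4, Mul(-1, 9)) = Add(4, -9) = -5)
Add(Add(-233, Function('o')(12)), Function('k')(Function('x')(Function('X')(4)))) = Add(Add(-233, -5), Pow(Mul(Rational(-1, 2), Pow(Add(2, Add(-30, Pow(4, 2), Mul(-13, 4))), 2)), 2)) = Add(-238, Pow(Mul(Rational(-1, 2), Pow(Add(2, Add(-30, 16, -52)), 2)), 2)) = Add(-238, Pow(Mul(Rational(-1, 2), Pow(Add(2, -66), 2)), 2)) = Add(-238, Pow(Mul(Rational(-1, 2), Pow(-64, 2)), 2)) = Add(-238, Pow(Mul(Rational(-1, 2), 4096), 2)) = Add(-238, Pow(-2048, 2)) = Add(-238, 4194304) = 4194066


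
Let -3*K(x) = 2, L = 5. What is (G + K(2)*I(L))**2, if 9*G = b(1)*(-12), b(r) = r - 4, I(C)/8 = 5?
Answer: 4624/9 ≈ 513.78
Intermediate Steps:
I(C) = 40 (I(C) = 8*5 = 40)
b(r) = -4 + r
K(x) = -2/3 (K(x) = -1/3*2 = -2/3)
G = 4 (G = ((-4 + 1)*(-12))/9 = (-3*(-12))/9 = (1/9)*36 = 4)
(G + K(2)*I(L))**2 = (4 - 2/3*40)**2 = (4 - 80/3)**2 = (-68/3)**2 = 4624/9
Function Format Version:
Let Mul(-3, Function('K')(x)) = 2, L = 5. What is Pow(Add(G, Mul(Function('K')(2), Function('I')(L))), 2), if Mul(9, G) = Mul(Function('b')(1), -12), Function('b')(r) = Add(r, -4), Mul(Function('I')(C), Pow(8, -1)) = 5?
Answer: Rational(4624, 9) ≈ 513.78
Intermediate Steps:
Function('I')(C) = 40 (Function('I')(C) = Mul(8, 5) = 40)
Function('b')(r) = Add(-4, r)
Function('K')(x) = Rational(-2, 3) (Function('K')(x) = Mul(Rational(-1, 3), 2) = Rational(-2, 3))
G = 4 (G = Mul(Rational(1, 9), Mul(Add(-4, 1), -12)) = Mul(Rational(1, 9), Mul(-3, -12)) = Mul(Rational(1, 9), 36) = 4)
Pow(Add(G, Mul(Function('K')(2), Function('I')(L))), 2) = Pow(Add(4, Mul(Rational(-2, 3), 40)), 2) = Pow(Add(4, Rational(-80, 3)), 2) = Pow(Rational(-68, 3), 2) = Rational(4624, 9)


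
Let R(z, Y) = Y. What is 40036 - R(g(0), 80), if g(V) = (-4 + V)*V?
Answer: 39956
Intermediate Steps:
g(V) = V*(-4 + V)
40036 - R(g(0), 80) = 40036 - 1*80 = 40036 - 80 = 39956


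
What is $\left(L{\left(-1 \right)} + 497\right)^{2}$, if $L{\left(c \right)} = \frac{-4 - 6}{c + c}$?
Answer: $252004$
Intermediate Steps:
$L{\left(c \right)} = - \frac{5}{c}$ ($L{\left(c \right)} = - \frac{10}{2 c} = - 10 \frac{1}{2 c} = - \frac{5}{c}$)
$\left(L{\left(-1 \right)} + 497\right)^{2} = \left(- \frac{5}{-1} + 497\right)^{2} = \left(\left(-5\right) \left(-1\right) + 497\right)^{2} = \left(5 + 497\right)^{2} = 502^{2} = 252004$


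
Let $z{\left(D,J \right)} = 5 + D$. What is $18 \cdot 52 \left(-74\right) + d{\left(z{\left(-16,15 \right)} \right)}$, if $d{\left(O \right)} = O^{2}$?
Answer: $-69143$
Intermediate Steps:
$18 \cdot 52 \left(-74\right) + d{\left(z{\left(-16,15 \right)} \right)} = 18 \cdot 52 \left(-74\right) + \left(5 - 16\right)^{2} = 936 \left(-74\right) + \left(-11\right)^{2} = -69264 + 121 = -69143$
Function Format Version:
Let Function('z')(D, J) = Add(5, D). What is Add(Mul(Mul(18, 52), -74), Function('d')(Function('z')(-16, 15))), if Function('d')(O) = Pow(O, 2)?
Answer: -69143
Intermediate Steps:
Add(Mul(Mul(18, 52), -74), Function('d')(Function('z')(-16, 15))) = Add(Mul(Mul(18, 52), -74), Pow(Add(5, -16), 2)) = Add(Mul(936, -74), Pow(-11, 2)) = Add(-69264, 121) = -69143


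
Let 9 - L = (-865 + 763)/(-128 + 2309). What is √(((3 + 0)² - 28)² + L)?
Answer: 4*√12223778/727 ≈ 19.237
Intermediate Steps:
L = 6577/727 (L = 9 - (-865 + 763)/(-128 + 2309) = 9 - (-102)/2181 = 9 - 1*(-34/727) = 9 + 34/727 = 6577/727 ≈ 9.0468)
√(((3 + 0)² - 28)² + L) = √(((3 + 0)² - 28)² + 6577/727) = √((3² - 28)² + 6577/727) = √((9 - 28)² + 6577/727) = √((-19)² + 6577/727) = √(361 + 6577/727) = √(269024/727) = 4*√12223778/727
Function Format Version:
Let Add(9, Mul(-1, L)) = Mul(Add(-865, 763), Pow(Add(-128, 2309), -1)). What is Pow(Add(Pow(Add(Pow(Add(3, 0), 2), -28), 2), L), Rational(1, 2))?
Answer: Mul(Rational(4, 727), Pow(12223778, Rational(1, 2))) ≈ 19.237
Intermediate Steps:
L = Rational(6577, 727) (L = Add(9, Mul(-1, Mul(Add(-865, 763), Pow(Add(-128, 2309), -1)))) = Add(9, Mul(-1, Mul(-102, Pow(2181, -1)))) = Add(9, Mul(-1, Mul(-102, Rational(1, 2181)))) = Add(9, Mul(-1, Rational(-34, 727))) = Add(9, Rational(34, 727)) = Rational(6577, 727) ≈ 9.0468)
Pow(Add(Pow(Add(Pow(Add(3, 0), 2), -28), 2), L), Rational(1, 2)) = Pow(Add(Pow(Add(Pow(Add(3, 0), 2), -28), 2), Rational(6577, 727)), Rational(1, 2)) = Pow(Add(Pow(Add(Pow(3, 2), -28), 2), Rational(6577, 727)), Rational(1, 2)) = Pow(Add(Pow(Add(9, -28), 2), Rational(6577, 727)), Rational(1, 2)) = Pow(Add(Pow(-19, 2), Rational(6577, 727)), Rational(1, 2)) = Pow(Add(361, Rational(6577, 727)), Rational(1, 2)) = Pow(Rational(269024, 727), Rational(1, 2)) = Mul(Rational(4, 727), Pow(12223778, Rational(1, 2)))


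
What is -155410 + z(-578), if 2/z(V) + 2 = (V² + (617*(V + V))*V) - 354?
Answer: -32060568903719/206296692 ≈ -1.5541e+5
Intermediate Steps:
z(V) = 2/(-356 + 1235*V²) (z(V) = 2/(-2 + ((V² + (617*(V + V))*V) - 354)) = 2/(-2 + ((V² + (617*(2*V))*V) - 354)) = 2/(-2 + ((V² + (1234*V)*V) - 354)) = 2/(-2 + ((V² + 1234*V²) - 354)) = 2/(-2 + (1235*V² - 354)) = 2/(-2 + (-354 + 1235*V²)) = 2/(-356 + 1235*V²))
-155410 + z(-578) = -155410 + 2/(-356 + 1235*(-578)²) = -155410 + 2/(-356 + 1235*334084) = -155410 + 2/(-356 + 412593740) = -155410 + 2/412593384 = -155410 + 2*(1/412593384) = -155410 + 1/206296692 = -32060568903719/206296692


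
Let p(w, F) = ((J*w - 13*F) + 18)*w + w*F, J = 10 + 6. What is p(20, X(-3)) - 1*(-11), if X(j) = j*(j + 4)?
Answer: 7491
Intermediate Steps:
X(j) = j*(4 + j)
J = 16
p(w, F) = F*w + w*(18 - 13*F + 16*w) (p(w, F) = ((16*w - 13*F) + 18)*w + w*F = ((-13*F + 16*w) + 18)*w + F*w = (18 - 13*F + 16*w)*w + F*w = w*(18 - 13*F + 16*w) + F*w = F*w + w*(18 - 13*F + 16*w))
p(20, X(-3)) - 1*(-11) = 2*20*(9 - (-18)*(4 - 3) + 8*20) - 1*(-11) = 2*20*(9 - (-18) + 160) + 11 = 2*20*(9 - 6*(-3) + 160) + 11 = 2*20*(9 + 18 + 160) + 11 = 2*20*187 + 11 = 7480 + 11 = 7491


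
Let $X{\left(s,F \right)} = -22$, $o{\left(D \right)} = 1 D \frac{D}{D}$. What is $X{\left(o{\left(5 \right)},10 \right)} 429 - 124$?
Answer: $-9562$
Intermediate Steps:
$o{\left(D \right)} = D$ ($o{\left(D \right)} = D 1 = D$)
$X{\left(o{\left(5 \right)},10 \right)} 429 - 124 = \left(-22\right) 429 - 124 = -9438 - 124 = -9562$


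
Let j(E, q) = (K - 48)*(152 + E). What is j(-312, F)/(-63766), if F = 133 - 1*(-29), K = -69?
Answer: -9360/31883 ≈ -0.29357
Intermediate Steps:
F = 162 (F = 133 + 29 = 162)
j(E, q) = -17784 - 117*E (j(E, q) = (-69 - 48)*(152 + E) = -117*(152 + E) = -17784 - 117*E)
j(-312, F)/(-63766) = (-17784 - 117*(-312))/(-63766) = (-17784 + 36504)*(-1/63766) = 18720*(-1/63766) = -9360/31883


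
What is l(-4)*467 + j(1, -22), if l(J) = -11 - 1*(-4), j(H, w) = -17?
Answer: -3286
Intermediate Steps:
l(J) = -7 (l(J) = -11 + 4 = -7)
l(-4)*467 + j(1, -22) = -7*467 - 17 = -3269 - 17 = -3286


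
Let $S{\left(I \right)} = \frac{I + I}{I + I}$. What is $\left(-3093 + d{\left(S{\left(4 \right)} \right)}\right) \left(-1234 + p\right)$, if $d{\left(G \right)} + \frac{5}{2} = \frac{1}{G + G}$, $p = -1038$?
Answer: $7031840$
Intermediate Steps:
$S{\left(I \right)} = 1$ ($S{\left(I \right)} = \frac{2 I}{2 I} = 2 I \frac{1}{2 I} = 1$)
$d{\left(G \right)} = - \frac{5}{2} + \frac{1}{2 G}$ ($d{\left(G \right)} = - \frac{5}{2} + \frac{1}{G + G} = - \frac{5}{2} + \frac{1}{2 G}$)
$\left(-3093 + d{\left(S{\left(4 \right)} \right)}\right) \left(-1234 + p\right) = \left(-3093 + \frac{1 - 5}{2 \cdot 1}\right) \left(-1234 - 1038\right) = \left(-3093 + \frac{1}{2} \cdot 1 \left(1 - 5\right)\right) \left(-2272\right) = \left(-3093 + \frac{1}{2} \cdot 1 \left(-4\right)\right) \left(-2272\right) = \left(-3093 - 2\right) \left(-2272\right) = \left(-3095\right) \left(-2272\right) = 7031840$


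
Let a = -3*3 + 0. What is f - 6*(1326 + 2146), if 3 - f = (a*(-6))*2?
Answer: -20937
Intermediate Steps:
a = -9 (a = -9 + 0 = -9)
f = -105 (f = 3 - (-9*(-6))*2 = 3 - 54*2 = 3 - 1*108 = 3 - 108 = -105)
f - 6*(1326 + 2146) = -105 - 6*(1326 + 2146) = -105 - 6*3472 = -105 - 20832 = -20937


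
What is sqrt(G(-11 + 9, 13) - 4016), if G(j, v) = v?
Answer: I*sqrt(4003) ≈ 63.269*I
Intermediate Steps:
sqrt(G(-11 + 9, 13) - 4016) = sqrt(13 - 4016) = sqrt(-4003) = I*sqrt(4003)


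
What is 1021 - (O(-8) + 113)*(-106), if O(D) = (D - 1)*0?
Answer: 12999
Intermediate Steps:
O(D) = 0 (O(D) = (-1 + D)*0 = 0)
1021 - (O(-8) + 113)*(-106) = 1021 - (0 + 113)*(-106) = 1021 - 113*(-106) = 1021 - 1*(-11978) = 1021 + 11978 = 12999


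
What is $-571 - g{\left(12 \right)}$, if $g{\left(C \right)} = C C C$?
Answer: $-2299$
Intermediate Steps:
$g{\left(C \right)} = C^{3}$ ($g{\left(C \right)} = C^{2} C = C^{3}$)
$-571 - g{\left(12 \right)} = -571 - 12^{3} = -571 - 1728 = -2299$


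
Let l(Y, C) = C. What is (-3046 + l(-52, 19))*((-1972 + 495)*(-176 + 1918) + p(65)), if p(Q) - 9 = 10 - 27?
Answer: 7788295434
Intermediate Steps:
p(Q) = -8 (p(Q) = 9 + (10 - 27) = 9 - 17 = -8)
(-3046 + l(-52, 19))*((-1972 + 495)*(-176 + 1918) + p(65)) = (-3046 + 19)*((-1972 + 495)*(-176 + 1918) - 8) = -3027*(-1477*1742 - 8) = -3027*(-2572934 - 8) = -3027*(-2572942) = 7788295434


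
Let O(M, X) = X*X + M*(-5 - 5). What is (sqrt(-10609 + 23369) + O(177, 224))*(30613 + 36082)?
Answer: 3228438170 + 133390*sqrt(3190) ≈ 3.2360e+9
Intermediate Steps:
O(M, X) = X**2 - 10*M (O(M, X) = X**2 + M*(-10) = X**2 - 10*M)
(sqrt(-10609 + 23369) + O(177, 224))*(30613 + 36082) = (sqrt(-10609 + 23369) + (224**2 - 10*177))*(30613 + 36082) = (sqrt(12760) + (50176 - 1770))*66695 = (2*sqrt(3190) + 48406)*66695 = (48406 + 2*sqrt(3190))*66695 = 3228438170 + 133390*sqrt(3190)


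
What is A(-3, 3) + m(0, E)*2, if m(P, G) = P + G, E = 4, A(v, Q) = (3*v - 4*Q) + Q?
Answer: -10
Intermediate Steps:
A(v, Q) = -3*Q + 3*v (A(v, Q) = (-4*Q + 3*v) + Q = -3*Q + 3*v)
m(P, G) = G + P
A(-3, 3) + m(0, E)*2 = (-3*3 + 3*(-3)) + (4 + 0)*2 = (-9 - 9) + 4*2 = -18 + 8 = -10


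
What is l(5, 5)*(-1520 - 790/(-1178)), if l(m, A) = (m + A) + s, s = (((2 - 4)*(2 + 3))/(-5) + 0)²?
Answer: -12528390/589 ≈ -21271.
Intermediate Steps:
s = 4 (s = (-2*5*(-⅕) + 0)² = (-10*(-⅕) + 0)² = (2 + 0)² = 2² = 4)
l(m, A) = 4 + A + m (l(m, A) = (m + A) + 4 = (A + m) + 4 = 4 + A + m)
l(5, 5)*(-1520 - 790/(-1178)) = (4 + 5 + 5)*(-1520 - 790/(-1178)) = 14*(-1520 - 790*(-1/1178)) = 14*(-1520 + 395/589) = 14*(-894885/589) = -12528390/589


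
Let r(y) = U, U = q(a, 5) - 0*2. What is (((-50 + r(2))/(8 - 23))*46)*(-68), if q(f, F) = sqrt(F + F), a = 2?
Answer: -31280/3 + 3128*sqrt(10)/15 ≈ -9767.2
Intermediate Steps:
q(f, F) = sqrt(2)*sqrt(F) (q(f, F) = sqrt(2*F) = sqrt(2)*sqrt(F))
U = sqrt(10) (U = sqrt(2)*sqrt(5) - 0*2 = sqrt(10) - 1*0 = sqrt(10) + 0 = sqrt(10) ≈ 3.1623)
r(y) = sqrt(10)
(((-50 + r(2))/(8 - 23))*46)*(-68) = (((-50 + sqrt(10))/(8 - 23))*46)*(-68) = (((-50 + sqrt(10))/(-15))*46)*(-68) = (((-50 + sqrt(10))*(-1/15))*46)*(-68) = ((10/3 - sqrt(10)/15)*46)*(-68) = (460/3 - 46*sqrt(10)/15)*(-68) = -31280/3 + 3128*sqrt(10)/15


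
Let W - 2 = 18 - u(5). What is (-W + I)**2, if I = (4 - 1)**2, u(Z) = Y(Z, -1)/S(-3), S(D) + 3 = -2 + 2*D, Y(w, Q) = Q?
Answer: 14400/121 ≈ 119.01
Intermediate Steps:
S(D) = -5 + 2*D (S(D) = -3 + (-2 + 2*D) = -5 + 2*D)
u(Z) = 1/11 (u(Z) = -1/(-5 + 2*(-3)) = -1/(-5 - 6) = -1/(-11) = -1*(-1/11) = 1/11)
W = 219/11 (W = 2 + (18 - 1*1/11) = 2 + (18 - 1/11) = 2 + 197/11 = 219/11 ≈ 19.909)
I = 9 (I = 3**2 = 9)
(-W + I)**2 = (-1*219/11 + 9)**2 = (-219/11 + 9)**2 = (-120/11)**2 = 14400/121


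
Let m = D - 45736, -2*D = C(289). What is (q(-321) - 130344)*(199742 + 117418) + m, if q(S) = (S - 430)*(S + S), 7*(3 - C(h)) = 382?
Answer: 1562066911577/14 ≈ 1.1158e+11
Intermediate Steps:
C(h) = -361/7 (C(h) = 3 - 1/7*382 = 3 - 382/7 = -361/7)
q(S) = 2*S*(-430 + S) (q(S) = (-430 + S)*(2*S) = 2*S*(-430 + S))
D = 361/14 (D = -1/2*(-361/7) = 361/14 ≈ 25.786)
m = -639943/14 (m = 361/14 - 45736 = -639943/14 ≈ -45710.)
(q(-321) - 130344)*(199742 + 117418) + m = (2*(-321)*(-430 - 321) - 130344)*(199742 + 117418) - 639943/14 = (2*(-321)*(-751) - 130344)*317160 - 639943/14 = (482142 - 130344)*317160 - 639943/14 = 351798*317160 - 639943/14 = 111576253680 - 639943/14 = 1562066911577/14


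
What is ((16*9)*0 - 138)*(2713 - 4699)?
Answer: 274068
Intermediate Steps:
((16*9)*0 - 138)*(2713 - 4699) = (144*0 - 138)*(-1986) = (0 - 138)*(-1986) = -138*(-1986) = 274068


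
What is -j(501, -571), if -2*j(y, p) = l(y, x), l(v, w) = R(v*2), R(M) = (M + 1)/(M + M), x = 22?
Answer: 1003/4008 ≈ 0.25025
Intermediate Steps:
R(M) = (1 + M)/(2*M) (R(M) = (1 + M)/((2*M)) = (1 + M)*(1/(2*M)) = (1 + M)/(2*M))
l(v, w) = (1 + 2*v)/(4*v) (l(v, w) = (1 + v*2)/(2*((v*2))) = (1 + 2*v)/(2*((2*v))) = (1/(2*v))*(1 + 2*v)/2 = (1 + 2*v)/(4*v))
j(y, p) = -(1 + 2*y)/(8*y)
-j(501, -571) = -(-1 - 2*501)/(8*501) = -(-1 - 1002)/(8*501) = -(-1003)/(8*501) = -1*(-1003/4008) = 1003/4008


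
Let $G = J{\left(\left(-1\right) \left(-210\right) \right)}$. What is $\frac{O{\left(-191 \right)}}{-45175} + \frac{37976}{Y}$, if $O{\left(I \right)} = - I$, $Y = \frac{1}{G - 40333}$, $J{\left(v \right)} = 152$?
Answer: $- \frac{68933149409991}{45175} \approx -1.5259 \cdot 10^{9}$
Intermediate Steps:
$G = 152$
$Y = - \frac{1}{40181}$ ($Y = \frac{1}{152 - 40333} = \frac{1}{-40181} = - \frac{1}{40181} \approx -2.4887 \cdot 10^{-5}$)
$\frac{O{\left(-191 \right)}}{-45175} + \frac{37976}{Y} = \frac{\left(-1\right) \left(-191\right)}{-45175} + \frac{37976}{- \frac{1}{40181}} = 191 \left(- \frac{1}{45175}\right) + 37976 \left(-40181\right) = - \frac{191}{45175} - 1525913656 = - \frac{68933149409991}{45175}$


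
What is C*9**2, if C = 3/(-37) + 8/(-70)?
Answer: -20493/1295 ≈ -15.825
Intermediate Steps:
C = -253/1295 (C = 3*(-1/37) + 8*(-1/70) = -3/37 - 4/35 = -253/1295 ≈ -0.19537)
C*9**2 = -253/1295*9**2 = -253/1295*81 = -20493/1295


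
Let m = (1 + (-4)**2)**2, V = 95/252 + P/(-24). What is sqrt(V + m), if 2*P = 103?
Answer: sqrt(2026703)/84 ≈ 16.948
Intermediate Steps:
P = 103/2 (P = (1/2)*103 = 103/2 ≈ 51.500)
V = -1783/1008 (V = 95/252 + (103/2)/(-24) = 95*(1/252) + (103/2)*(-1/24) = 95/252 - 103/48 = -1783/1008 ≈ -1.7688)
m = 289 (m = (1 + 16)**2 = 17**2 = 289)
sqrt(V + m) = sqrt(-1783/1008 + 289) = sqrt(289529/1008) = sqrt(2026703)/84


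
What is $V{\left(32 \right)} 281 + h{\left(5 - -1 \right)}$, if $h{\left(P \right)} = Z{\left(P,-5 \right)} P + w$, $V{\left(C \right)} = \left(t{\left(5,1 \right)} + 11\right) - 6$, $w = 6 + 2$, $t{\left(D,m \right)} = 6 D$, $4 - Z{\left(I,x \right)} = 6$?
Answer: $9831$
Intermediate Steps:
$Z{\left(I,x \right)} = -2$ ($Z{\left(I,x \right)} = 4 - 6 = -2$)
$w = 8$
$V{\left(C \right)} = 35$ ($V{\left(C \right)} = \left(6 \cdot 5 + 11\right) - 6 = \left(30 + 11\right) - 6 = 41 - 6 = 35$)
$h{\left(P \right)} = 8 - 2 P$ ($h{\left(P \right)} = - 2 P + 8 = 8 - 2 P$)
$V{\left(32 \right)} 281 + h{\left(5 - -1 \right)} = 35 \cdot 281 + \left(8 - 2 \left(5 - -1\right)\right) = 9835 + \left(8 - 2 \left(5 + 1\right)\right) = 9835 + \left(8 - 12\right) = 9835 - 4 = 9831$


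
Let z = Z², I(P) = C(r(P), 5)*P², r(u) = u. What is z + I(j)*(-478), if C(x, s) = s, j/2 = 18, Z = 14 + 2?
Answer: -3097184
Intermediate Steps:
Z = 16
j = 36 (j = 2*18 = 36)
I(P) = 5*P²
z = 256 (z = 16² = 256)
z + I(j)*(-478) = 256 + (5*36²)*(-478) = 256 + (5*1296)*(-478) = 256 + 6480*(-478) = 256 - 3097440 = -3097184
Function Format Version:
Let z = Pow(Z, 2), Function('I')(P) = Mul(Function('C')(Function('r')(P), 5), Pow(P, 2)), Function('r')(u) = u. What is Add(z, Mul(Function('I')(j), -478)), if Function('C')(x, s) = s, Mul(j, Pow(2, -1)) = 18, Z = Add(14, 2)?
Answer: -3097184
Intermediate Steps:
Z = 16
j = 36 (j = Mul(2, 18) = 36)
Function('I')(P) = Mul(5, Pow(P, 2))
z = 256 (z = Pow(16, 2) = 256)
Add(z, Mul(Function('I')(j), -478)) = Add(256, Mul(Mul(5, Pow(36, 2)), -478)) = Add(256, Mul(Mul(5, 1296), -478)) = Add(256, Mul(6480, -478)) = Add(256, -3097440) = -3097184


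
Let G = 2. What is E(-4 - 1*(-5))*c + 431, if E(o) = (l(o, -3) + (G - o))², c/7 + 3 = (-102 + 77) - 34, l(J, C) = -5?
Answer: -6513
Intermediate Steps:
c = -434 (c = -21 + 7*((-102 + 77) - 34) = -21 + 7*(-25 - 34) = -21 + 7*(-59) = -21 - 413 = -434)
E(o) = (-3 - o)² (E(o) = (-5 + (2 - o))² = (-3 - o)²)
E(-4 - 1*(-5))*c + 431 = (3 + (-4 - 1*(-5)))²*(-434) + 431 = (3 + (-4 + 5))²*(-434) + 431 = (3 + 1)²*(-434) + 431 = 4²*(-434) + 431 = 16*(-434) + 431 = -6944 + 431 = -6513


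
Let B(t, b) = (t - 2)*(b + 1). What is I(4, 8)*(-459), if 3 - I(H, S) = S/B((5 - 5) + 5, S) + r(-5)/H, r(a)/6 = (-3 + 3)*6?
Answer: -1241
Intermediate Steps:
r(a) = 0 (r(a) = 6*((-3 + 3)*6) = 6*(0*6) = 6*0 = 0)
B(t, b) = (1 + b)*(-2 + t) (B(t, b) = (-2 + t)*(1 + b) = (1 + b)*(-2 + t))
I(H, S) = 3 - S/(3 + 3*S) (I(H, S) = 3 - (S/(-2 + ((5 - 5) + 5) - 2*S + S*((5 - 5) + 5)) + 0/H) = 3 - (S/(-2 + (0 + 5) - 2*S + S*(0 + 5)) + 0) = 3 - (S/(-2 + 5 - 2*S + S*5) + 0) = 3 - (S/(-2 + 5 - 2*S + 5*S) + 0) = 3 - (S/(3 + 3*S) + 0) = 3 - S/(3 + 3*S))
I(4, 8)*(-459) = ((9 + 8*8)/(3*(1 + 8)))*(-459) = ((⅓)*(9 + 64)/9)*(-459) = ((⅓)*(⅑)*73)*(-459) = (73/27)*(-459) = -1241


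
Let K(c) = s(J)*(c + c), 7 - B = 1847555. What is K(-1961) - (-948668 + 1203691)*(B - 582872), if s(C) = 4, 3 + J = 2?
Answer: 619812983972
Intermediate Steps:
J = -1 (J = -3 + 2 = -1)
B = -1847548 (B = 7 - 1*1847555 = 7 - 1847555 = -1847548)
K(c) = 8*c (K(c) = 4*(c + c) = 4*(2*c) = 8*c)
K(-1961) - (-948668 + 1203691)*(B - 582872) = 8*(-1961) - (-948668 + 1203691)*(-1847548 - 582872) = -15688 - 255023*(-2430420) = -15688 - 1*(-619812999660) = -15688 + 619812999660 = 619812983972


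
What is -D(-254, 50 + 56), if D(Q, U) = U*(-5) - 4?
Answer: 534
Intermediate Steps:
D(Q, U) = -4 - 5*U (D(Q, U) = -5*U - 4 = -4 - 5*U)
-D(-254, 50 + 56) = -(-4 - 5*(50 + 56)) = -(-4 - 5*106) = -(-4 - 530) = -1*(-534) = 534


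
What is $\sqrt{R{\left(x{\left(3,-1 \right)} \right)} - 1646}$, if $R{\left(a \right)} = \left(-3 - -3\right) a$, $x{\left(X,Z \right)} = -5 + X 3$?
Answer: $i \sqrt{1646} \approx 40.571 i$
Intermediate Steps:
$x{\left(X,Z \right)} = -5 + 3 X$
$R{\left(a \right)} = 0$ ($R{\left(a \right)} = \left(-3 + 3\right) a = 0 a = 0$)
$\sqrt{R{\left(x{\left(3,-1 \right)} \right)} - 1646} = \sqrt{0 - 1646} = \sqrt{-1646} = i \sqrt{1646}$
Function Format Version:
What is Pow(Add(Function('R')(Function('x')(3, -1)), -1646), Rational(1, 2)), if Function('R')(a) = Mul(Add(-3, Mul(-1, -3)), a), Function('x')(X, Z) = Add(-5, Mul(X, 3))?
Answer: Mul(I, Pow(1646, Rational(1, 2))) ≈ Mul(40.571, I)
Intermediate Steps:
Function('x')(X, Z) = Add(-5, Mul(3, X))
Function('R')(a) = 0 (Function('R')(a) = Mul(Add(-3, 3), a) = Mul(0, a) = 0)
Pow(Add(Function('R')(Function('x')(3, -1)), -1646), Rational(1, 2)) = Pow(Add(0, -1646), Rational(1, 2)) = Pow(-1646, Rational(1, 2)) = Mul(I, Pow(1646, Rational(1, 2)))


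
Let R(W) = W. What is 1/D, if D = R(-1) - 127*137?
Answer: -1/17400 ≈ -5.7471e-5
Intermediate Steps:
D = -17400 (D = -1 - 127*137 = -1 - 17399 = -17400)
1/D = 1/(-17400) = -1/17400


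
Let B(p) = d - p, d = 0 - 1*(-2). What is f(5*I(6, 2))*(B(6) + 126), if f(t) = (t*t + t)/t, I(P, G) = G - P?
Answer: -2318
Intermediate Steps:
d = 2 (d = 0 + 2 = 2)
f(t) = (t + t**2)/t (f(t) = (t**2 + t)/t = (t + t**2)/t)
B(p) = 2 - p
f(5*I(6, 2))*(B(6) + 126) = (1 + 5*(2 - 1*6))*((2 - 1*6) + 126) = (1 + 5*(2 - 6))*((2 - 6) + 126) = (1 + 5*(-4))*(-4 + 126) = (1 - 20)*122 = -19*122 = -2318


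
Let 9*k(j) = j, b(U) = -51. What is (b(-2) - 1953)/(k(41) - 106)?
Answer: 18036/913 ≈ 19.755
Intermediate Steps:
k(j) = j/9
(b(-2) - 1953)/(k(41) - 106) = (-51 - 1953)/((1/9)*41 - 106) = -2004/(41/9 - 106) = -2004/(-913/9) = -2004*(-9/913) = 18036/913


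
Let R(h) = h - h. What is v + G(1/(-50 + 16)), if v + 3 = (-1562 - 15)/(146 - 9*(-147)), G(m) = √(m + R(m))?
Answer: -5984/1469 + I*√34/34 ≈ -4.0735 + 0.1715*I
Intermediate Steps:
R(h) = 0
G(m) = √m (G(m) = √(m + 0) = √m)
v = -5984/1469 (v = -3 + (-1562 - 15)/(146 - 9*(-147)) = -3 - 1577/(146 + 1323) = -3 - 1577/1469 = -5984/1469 ≈ -4.0735)
v + G(1/(-50 + 16)) = -5984/1469 + √(1/(-50 + 16)) = -5984/1469 + √(1/(-34)) = -5984/1469 + √(-1/34) = -5984/1469 + I*√34/34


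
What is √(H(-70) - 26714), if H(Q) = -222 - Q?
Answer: I*√26866 ≈ 163.91*I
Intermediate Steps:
√(H(-70) - 26714) = √((-222 - 1*(-70)) - 26714) = √((-222 + 70) - 26714) = √(-152 - 26714) = √(-26866) = I*√26866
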